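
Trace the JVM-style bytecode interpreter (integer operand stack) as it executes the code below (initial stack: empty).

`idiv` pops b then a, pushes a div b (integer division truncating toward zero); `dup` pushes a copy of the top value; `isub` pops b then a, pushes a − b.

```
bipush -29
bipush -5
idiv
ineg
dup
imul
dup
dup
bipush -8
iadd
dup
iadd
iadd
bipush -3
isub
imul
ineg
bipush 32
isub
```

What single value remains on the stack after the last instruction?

-1582

bipush -29 -> [-29]
bipush -5  -> [-29, -5]
idiv       -> [5]
ineg       -> [-5]
dup        -> [-5, -5]
imul       -> [25]
dup        -> [25, 25]
dup        -> [25, 25, 25]
bipush -8  -> [25, 25, 25, -8]
iadd       -> [25, 25, 17]
dup        -> [25, 25, 17, 17]
iadd       -> [25, 25, 34]
iadd       -> [25, 59]
bipush -3  -> [25, 59, -3]
isub       -> [25, 62]
imul       -> [1550]
ineg       -> [-1550]
bipush 32  -> [-1550, 32]
isub       -> [-1582]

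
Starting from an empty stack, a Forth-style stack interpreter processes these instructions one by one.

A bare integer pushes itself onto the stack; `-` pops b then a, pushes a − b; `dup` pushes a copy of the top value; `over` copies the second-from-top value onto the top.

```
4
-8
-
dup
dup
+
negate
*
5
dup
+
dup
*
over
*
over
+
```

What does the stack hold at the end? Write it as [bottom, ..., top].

[-288, -29088]

4      : 4
-8     : 4 -8
-      : 12
dup    : 12 12
dup    : 12 12 12
+      : 12 24
negate : 12 -24
*      : -288
5      : -288 5
dup    : -288 5 5
+      : -288 10
dup    : -288 10 10
*      : -288 100
over   : -288 100 -288
*      : -288 -28800
over   : -288 -28800 -288
+      : -288 -29088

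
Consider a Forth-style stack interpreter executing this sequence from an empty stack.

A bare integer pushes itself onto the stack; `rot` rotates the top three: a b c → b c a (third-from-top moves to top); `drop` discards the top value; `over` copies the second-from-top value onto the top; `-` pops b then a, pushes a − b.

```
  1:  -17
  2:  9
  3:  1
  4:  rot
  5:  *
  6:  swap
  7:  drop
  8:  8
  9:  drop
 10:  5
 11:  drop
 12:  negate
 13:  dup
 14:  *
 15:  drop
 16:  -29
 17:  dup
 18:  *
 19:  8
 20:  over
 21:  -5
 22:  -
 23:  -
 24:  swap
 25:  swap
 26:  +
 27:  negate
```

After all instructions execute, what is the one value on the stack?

-17    -> [-17]
9      -> [-17, 9]
1      -> [-17, 9, 1]
rot    -> [9, 1, -17]
*      -> [9, -17]
swap   -> [-17, 9]
drop   -> [-17]
8      -> [-17, 8]
drop   -> [-17]
5      -> [-17, 5]
drop   -> [-17]
negate -> [17]
dup    -> [17, 17]
*      -> [289]
drop   -> []
-29    -> [-29]
dup    -> [-29, -29]
*      -> [841]
8      -> [841, 8]
over   -> [841, 8, 841]
-5     -> [841, 8, 841, -5]
-      -> [841, 8, 846]
-      -> [841, -838]
swap   -> [-838, 841]
swap   -> [841, -838]
+      -> [3]
negate -> [-3]

-3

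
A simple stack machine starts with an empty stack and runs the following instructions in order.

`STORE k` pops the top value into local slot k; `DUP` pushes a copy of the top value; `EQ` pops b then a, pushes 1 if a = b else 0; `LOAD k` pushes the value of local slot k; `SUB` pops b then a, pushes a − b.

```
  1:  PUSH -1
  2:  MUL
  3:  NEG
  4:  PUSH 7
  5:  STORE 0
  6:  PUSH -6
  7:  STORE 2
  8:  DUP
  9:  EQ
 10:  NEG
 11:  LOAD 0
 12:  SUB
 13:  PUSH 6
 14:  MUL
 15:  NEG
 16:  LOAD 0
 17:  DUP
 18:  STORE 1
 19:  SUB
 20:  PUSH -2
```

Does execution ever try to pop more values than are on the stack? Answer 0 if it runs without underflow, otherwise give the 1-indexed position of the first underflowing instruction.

2

PUSH -1 → -1
MUL  — needs 2 operands, stack has 1 → underflow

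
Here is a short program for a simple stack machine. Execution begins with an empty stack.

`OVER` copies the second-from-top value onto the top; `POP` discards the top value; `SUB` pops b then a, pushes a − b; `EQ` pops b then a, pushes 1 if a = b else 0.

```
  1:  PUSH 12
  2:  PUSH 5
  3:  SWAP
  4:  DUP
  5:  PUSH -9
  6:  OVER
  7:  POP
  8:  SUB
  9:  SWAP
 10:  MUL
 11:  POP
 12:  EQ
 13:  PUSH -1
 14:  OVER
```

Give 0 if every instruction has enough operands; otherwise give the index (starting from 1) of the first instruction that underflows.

PUSH 12 -> 12
PUSH 5  -> 12 5
SWAP    -> 5 12
DUP     -> 5 12 12
PUSH -9 -> 5 12 12 -9
OVER    -> 5 12 12 -9 12
POP     -> 5 12 12 -9
SUB     -> 5 12 21
SWAP    -> 5 21 12
MUL     -> 5 252
POP     -> 5
EQ  — needs 2 operands, stack has 1 → underflow

12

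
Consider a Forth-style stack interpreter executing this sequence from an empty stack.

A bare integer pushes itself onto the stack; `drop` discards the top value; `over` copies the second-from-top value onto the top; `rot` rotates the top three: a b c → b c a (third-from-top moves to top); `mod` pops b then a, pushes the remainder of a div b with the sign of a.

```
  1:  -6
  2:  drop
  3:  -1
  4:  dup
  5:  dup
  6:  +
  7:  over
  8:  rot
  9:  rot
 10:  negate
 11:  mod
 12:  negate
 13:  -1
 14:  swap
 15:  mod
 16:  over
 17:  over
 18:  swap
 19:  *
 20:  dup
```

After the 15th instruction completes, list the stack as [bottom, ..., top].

-6     -> [-6]
drop   -> []
-1     -> [-1]
dup    -> [-1, -1]
dup    -> [-1, -1, -1]
+      -> [-1, -2]
over   -> [-1, -2, -1]
rot    -> [-2, -1, -1]
rot    -> [-1, -1, -2]
negate -> [-1, -1, 2]
mod    -> [-1, -1]
negate -> [-1, 1]
-1     -> [-1, 1, -1]
swap   -> [-1, -1, 1]
mod    -> [-1, 0]

[-1, 0]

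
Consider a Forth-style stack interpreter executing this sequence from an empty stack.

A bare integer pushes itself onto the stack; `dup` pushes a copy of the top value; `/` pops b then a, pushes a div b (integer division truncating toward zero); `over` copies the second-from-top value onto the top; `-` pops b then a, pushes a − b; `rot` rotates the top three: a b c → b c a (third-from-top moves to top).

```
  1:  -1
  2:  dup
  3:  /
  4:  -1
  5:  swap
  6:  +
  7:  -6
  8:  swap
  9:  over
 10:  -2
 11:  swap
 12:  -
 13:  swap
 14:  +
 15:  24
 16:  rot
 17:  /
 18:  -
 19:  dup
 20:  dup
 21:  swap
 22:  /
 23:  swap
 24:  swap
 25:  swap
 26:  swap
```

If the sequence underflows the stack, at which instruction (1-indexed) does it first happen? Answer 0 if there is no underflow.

-1   -> [-1]
dup  -> [-1, -1]
/    -> [1]
-1   -> [1, -1]
swap -> [-1, 1]
+    -> [0]
-6   -> [0, -6]
swap -> [-6, 0]
over -> [-6, 0, -6]
-2   -> [-6, 0, -6, -2]
swap -> [-6, 0, -2, -6]
-    -> [-6, 0, 4]
swap -> [-6, 4, 0]
+    -> [-6, 4]
24   -> [-6, 4, 24]
rot  -> [4, 24, -6]
/    -> [4, -4]
-    -> [8]
dup  -> [8, 8]
dup  -> [8, 8, 8]
swap -> [8, 8, 8]
/    -> [8, 1]
swap -> [1, 8]
swap -> [8, 1]
swap -> [1, 8]
swap -> [8, 1]

0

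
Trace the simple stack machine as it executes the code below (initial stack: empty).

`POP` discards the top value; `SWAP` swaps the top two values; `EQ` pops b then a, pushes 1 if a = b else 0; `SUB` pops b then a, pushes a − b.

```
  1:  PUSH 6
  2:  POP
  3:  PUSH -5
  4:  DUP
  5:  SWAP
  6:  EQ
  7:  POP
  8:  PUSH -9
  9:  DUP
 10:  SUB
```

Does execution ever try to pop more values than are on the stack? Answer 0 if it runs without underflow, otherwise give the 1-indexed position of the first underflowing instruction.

PUSH 6  -> 6
POP     -> (empty)
PUSH -5 -> -5
DUP     -> -5 -5
SWAP    -> -5 -5
EQ      -> 1
POP     -> (empty)
PUSH -9 -> -9
DUP     -> -9 -9
SUB     -> 0

0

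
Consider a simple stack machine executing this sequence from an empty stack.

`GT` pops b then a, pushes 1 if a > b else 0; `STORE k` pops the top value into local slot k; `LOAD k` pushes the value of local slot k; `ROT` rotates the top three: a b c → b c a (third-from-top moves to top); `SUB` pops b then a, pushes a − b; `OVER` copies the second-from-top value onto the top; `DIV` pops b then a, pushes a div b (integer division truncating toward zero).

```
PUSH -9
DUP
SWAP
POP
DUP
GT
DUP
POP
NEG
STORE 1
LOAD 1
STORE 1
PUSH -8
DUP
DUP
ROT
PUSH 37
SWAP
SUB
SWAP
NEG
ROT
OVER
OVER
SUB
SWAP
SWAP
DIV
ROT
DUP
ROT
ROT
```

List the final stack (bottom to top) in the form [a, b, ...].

PUSH -9 → [-9]
DUP     → [-9, -9]
SWAP    → [-9, -9]
POP     → [-9]
DUP     → [-9, -9]
GT      → [0]
DUP     → [0, 0]
POP     → [0]
NEG     → [0]
STORE 1 → []
LOAD 1  → [0]
STORE 1 → []
PUSH -8 → [-8]
DUP     → [-8, -8]
DUP     → [-8, -8, -8]
ROT     → [-8, -8, -8]
PUSH 37 → [-8, -8, -8, 37]
SWAP    → [-8, -8, 37, -8]
SUB     → [-8, -8, 45]
SWAP    → [-8, 45, -8]
NEG     → [-8, 45, 8]
ROT     → [45, 8, -8]
OVER    → [45, 8, -8, 8]
OVER    → [45, 8, -8, 8, -8]
SUB     → [45, 8, -8, 16]
SWAP    → [45, 8, 16, -8]
SWAP    → [45, 8, -8, 16]
DIV     → [45, 8, 0]
ROT     → [8, 0, 45]
DUP     → [8, 0, 45, 45]
ROT     → [8, 45, 45, 0]
ROT     → [8, 45, 0, 45]

[8, 45, 0, 45]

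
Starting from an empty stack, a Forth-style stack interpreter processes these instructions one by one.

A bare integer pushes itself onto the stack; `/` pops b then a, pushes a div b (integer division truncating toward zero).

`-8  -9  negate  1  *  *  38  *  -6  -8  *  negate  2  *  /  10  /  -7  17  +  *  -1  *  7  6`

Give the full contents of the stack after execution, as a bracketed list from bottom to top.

[-20, 7, 6]

-8     : -8
-9     : -8 -9
negate : -8 9
1      : -8 9 1
*      : -8 9
*      : -72
38     : -72 38
*      : -2736
-6     : -2736 -6
-8     : -2736 -6 -8
*      : -2736 48
negate : -2736 -48
2      : -2736 -48 2
*      : -2736 -96
/      : 28
10     : 28 10
/      : 2
-7     : 2 -7
17     : 2 -7 17
+      : 2 10
*      : 20
-1     : 20 -1
*      : -20
7      : -20 7
6      : -20 7 6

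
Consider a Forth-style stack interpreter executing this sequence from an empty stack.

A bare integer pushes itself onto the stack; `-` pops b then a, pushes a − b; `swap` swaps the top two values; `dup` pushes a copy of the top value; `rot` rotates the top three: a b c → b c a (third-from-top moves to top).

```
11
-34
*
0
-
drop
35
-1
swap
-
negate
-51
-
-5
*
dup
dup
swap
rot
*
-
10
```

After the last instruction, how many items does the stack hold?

2

11     : [11]
-34    : [11, -34]
*      : [-374]
0      : [-374, 0]
-      : [-374]
drop   : []
35     : [35]
-1     : [35, -1]
swap   : [-1, 35]
-      : [-36]
negate : [36]
-51    : [36, -51]
-      : [87]
-5     : [87, -5]
*      : [-435]
dup    : [-435, -435]
dup    : [-435, -435, -435]
swap   : [-435, -435, -435]
rot    : [-435, -435, -435]
*      : [-435, 189225]
-      : [-189660]
10     : [-189660, 10]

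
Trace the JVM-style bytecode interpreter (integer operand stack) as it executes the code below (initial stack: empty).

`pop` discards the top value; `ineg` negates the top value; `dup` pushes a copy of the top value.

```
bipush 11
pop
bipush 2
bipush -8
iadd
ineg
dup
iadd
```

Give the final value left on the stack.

bipush 11 : [11]
pop       : []
bipush 2  : [2]
bipush -8 : [2, -8]
iadd      : [-6]
ineg      : [6]
dup       : [6, 6]
iadd      : [12]

12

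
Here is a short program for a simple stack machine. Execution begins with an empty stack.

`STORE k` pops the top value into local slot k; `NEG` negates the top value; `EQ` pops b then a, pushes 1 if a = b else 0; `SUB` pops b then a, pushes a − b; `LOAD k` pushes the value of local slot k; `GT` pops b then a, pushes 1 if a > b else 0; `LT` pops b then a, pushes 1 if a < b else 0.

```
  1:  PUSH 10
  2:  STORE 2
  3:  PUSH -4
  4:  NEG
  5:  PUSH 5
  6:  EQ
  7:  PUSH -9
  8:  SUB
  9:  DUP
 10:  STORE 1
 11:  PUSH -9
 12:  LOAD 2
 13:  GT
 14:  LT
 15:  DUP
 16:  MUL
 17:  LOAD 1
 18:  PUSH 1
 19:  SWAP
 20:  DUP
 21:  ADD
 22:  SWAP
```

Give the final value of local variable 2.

10

PUSH 10 : [10]
STORE 2 : []
PUSH -4 : [-4]
NEG     : [4]
PUSH 5  : [4, 5]
EQ      : [0]
PUSH -9 : [0, -9]
SUB     : [9]
DUP     : [9, 9]
STORE 1 : [9]
PUSH -9 : [9, -9]
LOAD 2  : [9, -9, 10]
GT      : [9, 0]
LT      : [0]
DUP     : [0, 0]
MUL     : [0]
LOAD 1  : [0, 9]
PUSH 1  : [0, 9, 1]
SWAP    : [0, 1, 9]
DUP     : [0, 1, 9, 9]
ADD     : [0, 1, 18]
SWAP    : [0, 18, 1]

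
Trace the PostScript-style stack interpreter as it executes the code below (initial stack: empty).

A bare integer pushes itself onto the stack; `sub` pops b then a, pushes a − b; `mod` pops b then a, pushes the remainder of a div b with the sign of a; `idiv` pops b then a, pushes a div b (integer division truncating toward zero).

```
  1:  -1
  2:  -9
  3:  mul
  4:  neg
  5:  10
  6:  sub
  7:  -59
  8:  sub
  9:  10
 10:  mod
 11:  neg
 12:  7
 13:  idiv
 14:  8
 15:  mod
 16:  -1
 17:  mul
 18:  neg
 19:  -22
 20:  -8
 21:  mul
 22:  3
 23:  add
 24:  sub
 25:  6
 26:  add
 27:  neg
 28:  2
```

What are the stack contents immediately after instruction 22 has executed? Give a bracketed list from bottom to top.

[0, 176, 3]

-1   → -1
-9   → -1 -9
mul  → 9
neg  → -9
10   → -9 10
sub  → -19
-59  → -19 -59
sub  → 40
10   → 40 10
mod  → 0
neg  → 0
7    → 0 7
idiv → 0
8    → 0 8
mod  → 0
-1   → 0 -1
mul  → 0
neg  → 0
-22  → 0 -22
-8   → 0 -22 -8
mul  → 0 176
3    → 0 176 3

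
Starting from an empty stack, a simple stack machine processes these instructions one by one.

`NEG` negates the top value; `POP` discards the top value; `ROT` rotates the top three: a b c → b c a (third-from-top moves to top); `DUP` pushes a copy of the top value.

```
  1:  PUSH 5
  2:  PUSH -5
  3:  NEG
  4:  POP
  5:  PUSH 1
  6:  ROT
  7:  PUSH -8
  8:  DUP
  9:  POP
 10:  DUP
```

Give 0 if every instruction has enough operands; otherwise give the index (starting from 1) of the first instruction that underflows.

6

PUSH 5  : [5]
PUSH -5 : [5, -5]
NEG     : [5, 5]
POP     : [5]
PUSH 1  : [5, 1]
ROT  — needs 3 operands, stack has 2 → underflow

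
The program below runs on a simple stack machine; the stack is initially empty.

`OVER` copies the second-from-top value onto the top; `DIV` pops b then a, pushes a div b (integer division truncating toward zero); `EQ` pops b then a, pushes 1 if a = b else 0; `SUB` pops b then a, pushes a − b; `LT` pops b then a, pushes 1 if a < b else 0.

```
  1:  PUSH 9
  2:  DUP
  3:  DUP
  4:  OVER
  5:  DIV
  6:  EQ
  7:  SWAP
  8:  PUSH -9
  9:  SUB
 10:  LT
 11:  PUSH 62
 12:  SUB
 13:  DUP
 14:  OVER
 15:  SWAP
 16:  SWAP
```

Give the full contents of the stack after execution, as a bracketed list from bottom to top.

PUSH 9  -> 9
DUP     -> 9 9
DUP     -> 9 9 9
OVER    -> 9 9 9 9
DIV     -> 9 9 1
EQ      -> 9 0
SWAP    -> 0 9
PUSH -9 -> 0 9 -9
SUB     -> 0 18
LT      -> 1
PUSH 62 -> 1 62
SUB     -> -61
DUP     -> -61 -61
OVER    -> -61 -61 -61
SWAP    -> -61 -61 -61
SWAP    -> -61 -61 -61

[-61, -61, -61]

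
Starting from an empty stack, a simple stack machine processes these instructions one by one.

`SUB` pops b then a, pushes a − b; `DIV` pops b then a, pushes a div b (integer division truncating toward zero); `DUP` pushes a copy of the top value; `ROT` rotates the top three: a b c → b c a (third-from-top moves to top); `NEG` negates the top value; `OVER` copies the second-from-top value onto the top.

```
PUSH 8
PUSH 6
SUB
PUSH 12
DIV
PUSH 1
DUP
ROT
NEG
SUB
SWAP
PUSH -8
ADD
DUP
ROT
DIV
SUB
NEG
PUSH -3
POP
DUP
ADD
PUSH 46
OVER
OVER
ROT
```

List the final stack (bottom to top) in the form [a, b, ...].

[0, 0, 46, 46]

PUSH 8  -> [8]
PUSH 6  -> [8, 6]
SUB     -> [2]
PUSH 12 -> [2, 12]
DIV     -> [0]
PUSH 1  -> [0, 1]
DUP     -> [0, 1, 1]
ROT     -> [1, 1, 0]
NEG     -> [1, 1, 0]
SUB     -> [1, 1]
SWAP    -> [1, 1]
PUSH -8 -> [1, 1, -8]
ADD     -> [1, -7]
DUP     -> [1, -7, -7]
ROT     -> [-7, -7, 1]
DIV     -> [-7, -7]
SUB     -> [0]
NEG     -> [0]
PUSH -3 -> [0, -3]
POP     -> [0]
DUP     -> [0, 0]
ADD     -> [0]
PUSH 46 -> [0, 46]
OVER    -> [0, 46, 0]
OVER    -> [0, 46, 0, 46]
ROT     -> [0, 0, 46, 46]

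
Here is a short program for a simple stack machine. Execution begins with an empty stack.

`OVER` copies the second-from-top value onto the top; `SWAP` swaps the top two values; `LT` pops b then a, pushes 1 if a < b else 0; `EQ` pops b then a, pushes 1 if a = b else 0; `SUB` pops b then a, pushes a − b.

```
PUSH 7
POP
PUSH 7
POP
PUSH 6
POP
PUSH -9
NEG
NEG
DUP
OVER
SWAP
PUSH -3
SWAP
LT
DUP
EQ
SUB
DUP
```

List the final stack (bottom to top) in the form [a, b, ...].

PUSH 7  -> 7
POP     -> (empty)
PUSH 7  -> 7
POP     -> (empty)
PUSH 6  -> 6
POP     -> (empty)
PUSH -9 -> -9
NEG     -> 9
NEG     -> -9
DUP     -> -9 -9
OVER    -> -9 -9 -9
SWAP    -> -9 -9 -9
PUSH -3 -> -9 -9 -9 -3
SWAP    -> -9 -9 -3 -9
LT      -> -9 -9 0
DUP     -> -9 -9 0 0
EQ      -> -9 -9 1
SUB     -> -9 -10
DUP     -> -9 -10 -10

[-9, -10, -10]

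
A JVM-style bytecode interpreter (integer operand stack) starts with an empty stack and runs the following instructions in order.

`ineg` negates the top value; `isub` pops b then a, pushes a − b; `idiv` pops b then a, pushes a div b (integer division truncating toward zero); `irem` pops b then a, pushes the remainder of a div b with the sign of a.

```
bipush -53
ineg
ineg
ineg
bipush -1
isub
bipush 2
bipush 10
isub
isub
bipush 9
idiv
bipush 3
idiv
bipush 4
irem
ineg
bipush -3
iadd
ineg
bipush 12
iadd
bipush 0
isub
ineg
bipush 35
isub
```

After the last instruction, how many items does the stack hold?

bipush -53 → -53
ineg       → 53
ineg       → -53
ineg       → 53
bipush -1  → 53 -1
isub       → 54
bipush 2   → 54 2
bipush 10  → 54 2 10
isub       → 54 -8
isub       → 62
bipush 9   → 62 9
idiv       → 6
bipush 3   → 6 3
idiv       → 2
bipush 4   → 2 4
irem       → 2
ineg       → -2
bipush -3  → -2 -3
iadd       → -5
ineg       → 5
bipush 12  → 5 12
iadd       → 17
bipush 0   → 17 0
isub       → 17
ineg       → -17
bipush 35  → -17 35
isub       → -52

1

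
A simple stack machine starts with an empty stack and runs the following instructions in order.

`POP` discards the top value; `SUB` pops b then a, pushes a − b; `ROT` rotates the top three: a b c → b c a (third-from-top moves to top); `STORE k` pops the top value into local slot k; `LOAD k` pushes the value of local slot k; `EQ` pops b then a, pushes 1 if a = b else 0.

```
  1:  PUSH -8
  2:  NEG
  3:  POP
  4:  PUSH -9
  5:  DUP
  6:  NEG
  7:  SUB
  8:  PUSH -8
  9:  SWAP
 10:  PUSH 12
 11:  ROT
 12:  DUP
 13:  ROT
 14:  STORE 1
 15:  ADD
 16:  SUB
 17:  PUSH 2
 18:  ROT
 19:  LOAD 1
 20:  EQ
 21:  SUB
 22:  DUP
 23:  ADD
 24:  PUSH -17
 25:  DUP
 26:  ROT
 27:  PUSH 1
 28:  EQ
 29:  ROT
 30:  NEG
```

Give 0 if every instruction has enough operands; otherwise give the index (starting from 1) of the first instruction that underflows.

18

PUSH -8  [-8]
NEG      [8]
POP      []
PUSH -9  [-9]
DUP      [-9, -9]
NEG      [-9, 9]
SUB      [-18]
PUSH -8  [-18, -8]
SWAP     [-8, -18]
PUSH 12  [-8, -18, 12]
ROT      [-18, 12, -8]
DUP      [-18, 12, -8, -8]
ROT      [-18, -8, -8, 12]
STORE 1  [-18, -8, -8]
ADD      [-18, -16]
SUB      [-2]
PUSH 2   [-2, 2]
ROT  — needs 3 operands, stack has 2 → underflow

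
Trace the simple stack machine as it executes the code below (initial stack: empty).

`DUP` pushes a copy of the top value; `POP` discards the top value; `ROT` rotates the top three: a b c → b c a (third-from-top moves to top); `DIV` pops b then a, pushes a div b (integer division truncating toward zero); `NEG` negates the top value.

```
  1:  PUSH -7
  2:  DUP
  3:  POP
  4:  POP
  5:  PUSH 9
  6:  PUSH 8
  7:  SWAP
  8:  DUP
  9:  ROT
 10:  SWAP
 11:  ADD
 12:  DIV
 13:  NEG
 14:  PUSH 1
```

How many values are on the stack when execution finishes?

PUSH -7 → -7
DUP     → -7 -7
POP     → -7
POP     → (empty)
PUSH 9  → 9
PUSH 8  → 9 8
SWAP    → 8 9
DUP     → 8 9 9
ROT     → 9 9 8
SWAP    → 9 8 9
ADD     → 9 17
DIV     → 0
NEG     → 0
PUSH 1  → 0 1

2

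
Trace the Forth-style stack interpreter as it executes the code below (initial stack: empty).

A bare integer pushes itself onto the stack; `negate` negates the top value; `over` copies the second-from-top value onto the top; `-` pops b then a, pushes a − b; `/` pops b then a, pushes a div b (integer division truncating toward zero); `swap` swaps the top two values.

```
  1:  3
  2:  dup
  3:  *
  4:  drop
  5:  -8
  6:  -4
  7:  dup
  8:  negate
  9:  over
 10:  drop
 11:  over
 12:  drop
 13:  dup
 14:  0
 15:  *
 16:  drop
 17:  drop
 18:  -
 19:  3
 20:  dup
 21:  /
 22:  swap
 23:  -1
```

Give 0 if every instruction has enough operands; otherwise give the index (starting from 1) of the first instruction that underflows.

0

3       [3]
dup     [3, 3]
*       [9]
drop    []
-8      [-8]
-4      [-8, -4]
dup     [-8, -4, -4]
negate  [-8, -4, 4]
over    [-8, -4, 4, -4]
drop    [-8, -4, 4]
over    [-8, -4, 4, -4]
drop    [-8, -4, 4]
dup     [-8, -4, 4, 4]
0       [-8, -4, 4, 4, 0]
*       [-8, -4, 4, 0]
drop    [-8, -4, 4]
drop    [-8, -4]
-       [-4]
3       [-4, 3]
dup     [-4, 3, 3]
/       [-4, 1]
swap    [1, -4]
-1      [1, -4, -1]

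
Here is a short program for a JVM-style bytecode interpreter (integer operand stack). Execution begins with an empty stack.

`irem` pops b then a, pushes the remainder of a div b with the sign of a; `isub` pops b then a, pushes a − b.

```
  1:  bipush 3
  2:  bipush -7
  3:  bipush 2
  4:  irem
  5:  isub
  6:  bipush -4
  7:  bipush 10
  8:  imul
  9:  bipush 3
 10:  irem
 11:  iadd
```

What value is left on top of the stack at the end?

bipush 3  → [3]
bipush -7 → [3, -7]
bipush 2  → [3, -7, 2]
irem      → [3, -1]
isub      → [4]
bipush -4 → [4, -4]
bipush 10 → [4, -4, 10]
imul      → [4, -40]
bipush 3  → [4, -40, 3]
irem      → [4, -1]
iadd      → [3]

3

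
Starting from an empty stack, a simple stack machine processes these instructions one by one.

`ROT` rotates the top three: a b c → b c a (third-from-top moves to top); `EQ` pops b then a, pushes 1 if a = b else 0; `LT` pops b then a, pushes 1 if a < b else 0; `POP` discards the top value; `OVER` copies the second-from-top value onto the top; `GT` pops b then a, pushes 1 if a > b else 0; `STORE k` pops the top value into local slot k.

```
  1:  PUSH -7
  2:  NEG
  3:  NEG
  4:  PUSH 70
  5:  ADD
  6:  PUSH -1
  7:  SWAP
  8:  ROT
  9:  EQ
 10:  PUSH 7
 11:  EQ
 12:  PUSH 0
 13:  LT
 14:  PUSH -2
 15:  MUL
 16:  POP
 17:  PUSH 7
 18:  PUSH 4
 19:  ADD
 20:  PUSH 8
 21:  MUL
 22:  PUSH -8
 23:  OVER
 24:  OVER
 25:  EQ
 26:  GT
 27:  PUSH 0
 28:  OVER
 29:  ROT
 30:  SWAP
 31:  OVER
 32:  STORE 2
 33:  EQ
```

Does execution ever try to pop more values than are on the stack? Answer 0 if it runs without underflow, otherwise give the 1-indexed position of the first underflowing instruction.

PUSH -7  [-7]
NEG      [7]
NEG      [-7]
PUSH 70  [-7, 70]
ADD      [63]
PUSH -1  [63, -1]
SWAP     [-1, 63]
ROT  — needs 3 operands, stack has 2 → underflow

8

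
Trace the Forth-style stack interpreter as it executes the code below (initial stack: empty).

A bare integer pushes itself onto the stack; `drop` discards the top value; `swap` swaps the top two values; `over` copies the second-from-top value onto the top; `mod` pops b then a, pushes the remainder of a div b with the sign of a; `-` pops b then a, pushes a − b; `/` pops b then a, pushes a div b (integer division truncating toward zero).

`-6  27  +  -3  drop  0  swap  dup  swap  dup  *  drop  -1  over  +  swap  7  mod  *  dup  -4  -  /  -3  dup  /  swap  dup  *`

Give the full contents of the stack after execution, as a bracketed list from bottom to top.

[0, 1, 0]

-6   → -6
27   → -6 27
+    → 21
-3   → 21 -3
drop → 21
0    → 21 0
swap → 0 21
dup  → 0 21 21
swap → 0 21 21
dup  → 0 21 21 21
*    → 0 21 441
drop → 0 21
-1   → 0 21 -1
over → 0 21 -1 21
+    → 0 21 20
swap → 0 20 21
7    → 0 20 21 7
mod  → 0 20 0
*    → 0 0
dup  → 0 0 0
-4   → 0 0 0 -4
-    → 0 0 4
/    → 0 0
-3   → 0 0 -3
dup  → 0 0 -3 -3
/    → 0 0 1
swap → 0 1 0
dup  → 0 1 0 0
*    → 0 1 0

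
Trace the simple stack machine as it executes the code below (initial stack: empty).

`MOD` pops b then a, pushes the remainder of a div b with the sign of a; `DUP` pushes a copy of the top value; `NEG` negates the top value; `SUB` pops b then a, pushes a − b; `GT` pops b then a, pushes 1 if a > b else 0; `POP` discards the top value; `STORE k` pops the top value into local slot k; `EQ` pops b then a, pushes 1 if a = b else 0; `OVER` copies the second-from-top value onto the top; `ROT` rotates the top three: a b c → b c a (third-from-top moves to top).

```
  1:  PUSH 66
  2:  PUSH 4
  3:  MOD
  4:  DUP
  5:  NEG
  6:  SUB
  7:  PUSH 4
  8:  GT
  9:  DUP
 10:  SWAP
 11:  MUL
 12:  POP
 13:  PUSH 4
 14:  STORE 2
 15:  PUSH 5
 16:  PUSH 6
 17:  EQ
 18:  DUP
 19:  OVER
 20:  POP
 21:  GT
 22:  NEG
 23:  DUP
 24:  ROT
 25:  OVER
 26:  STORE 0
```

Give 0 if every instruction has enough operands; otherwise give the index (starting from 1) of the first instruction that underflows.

24

PUSH 66 : 66
PUSH 4  : 66 4
MOD     : 2
DUP     : 2 2
NEG     : 2 -2
SUB     : 4
PUSH 4  : 4 4
GT      : 0
DUP     : 0 0
SWAP    : 0 0
MUL     : 0
POP     : (empty)
PUSH 4  : 4
STORE 2 : (empty)
PUSH 5  : 5
PUSH 6  : 5 6
EQ      : 0
DUP     : 0 0
OVER    : 0 0 0
POP     : 0 0
GT      : 0
NEG     : 0
DUP     : 0 0
ROT  — needs 3 operands, stack has 2 → underflow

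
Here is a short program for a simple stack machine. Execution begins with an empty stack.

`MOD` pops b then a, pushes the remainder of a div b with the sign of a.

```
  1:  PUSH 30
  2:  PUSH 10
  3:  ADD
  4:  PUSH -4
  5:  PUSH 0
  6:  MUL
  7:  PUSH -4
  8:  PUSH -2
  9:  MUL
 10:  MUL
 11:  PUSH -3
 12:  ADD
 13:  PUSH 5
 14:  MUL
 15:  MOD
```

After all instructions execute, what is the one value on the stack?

PUSH 30 → [30]
PUSH 10 → [30, 10]
ADD     → [40]
PUSH -4 → [40, -4]
PUSH 0  → [40, -4, 0]
MUL     → [40, 0]
PUSH -4 → [40, 0, -4]
PUSH -2 → [40, 0, -4, -2]
MUL     → [40, 0, 8]
MUL     → [40, 0]
PUSH -3 → [40, 0, -3]
ADD     → [40, -3]
PUSH 5  → [40, -3, 5]
MUL     → [40, -15]
MOD     → [10]

10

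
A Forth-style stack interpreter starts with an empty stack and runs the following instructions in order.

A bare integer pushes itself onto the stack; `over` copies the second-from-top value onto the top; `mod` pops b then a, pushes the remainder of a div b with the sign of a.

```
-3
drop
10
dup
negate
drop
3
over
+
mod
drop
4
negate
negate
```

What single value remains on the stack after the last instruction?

-3     -> [-3]
drop   -> []
10     -> [10]
dup    -> [10, 10]
negate -> [10, -10]
drop   -> [10]
3      -> [10, 3]
over   -> [10, 3, 10]
+      -> [10, 13]
mod    -> [10]
drop   -> []
4      -> [4]
negate -> [-4]
negate -> [4]

4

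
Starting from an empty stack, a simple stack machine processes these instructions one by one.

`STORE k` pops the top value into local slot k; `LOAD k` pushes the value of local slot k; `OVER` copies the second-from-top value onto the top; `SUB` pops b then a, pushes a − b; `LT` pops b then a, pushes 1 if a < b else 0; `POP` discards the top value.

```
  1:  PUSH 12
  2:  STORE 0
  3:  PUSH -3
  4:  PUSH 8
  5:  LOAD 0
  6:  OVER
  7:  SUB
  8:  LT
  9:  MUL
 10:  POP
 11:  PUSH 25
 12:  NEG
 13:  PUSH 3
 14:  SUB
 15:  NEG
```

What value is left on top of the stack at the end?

PUSH 12 -> [12]
STORE 0 -> []
PUSH -3 -> [-3]
PUSH 8  -> [-3, 8]
LOAD 0  -> [-3, 8, 12]
OVER    -> [-3, 8, 12, 8]
SUB     -> [-3, 8, 4]
LT      -> [-3, 0]
MUL     -> [0]
POP     -> []
PUSH 25 -> [25]
NEG     -> [-25]
PUSH 3  -> [-25, 3]
SUB     -> [-28]
NEG     -> [28]

28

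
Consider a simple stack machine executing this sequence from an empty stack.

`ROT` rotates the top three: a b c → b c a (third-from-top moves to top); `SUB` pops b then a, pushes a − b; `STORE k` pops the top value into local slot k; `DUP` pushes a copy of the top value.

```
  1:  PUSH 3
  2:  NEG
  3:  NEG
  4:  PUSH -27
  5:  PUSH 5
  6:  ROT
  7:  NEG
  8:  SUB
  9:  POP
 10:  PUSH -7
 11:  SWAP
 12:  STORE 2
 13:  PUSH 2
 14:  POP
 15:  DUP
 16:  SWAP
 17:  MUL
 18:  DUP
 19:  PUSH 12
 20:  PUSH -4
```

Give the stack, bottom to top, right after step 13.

[-7, 2]

PUSH 3    3
NEG       -3
NEG       3
PUSH -27  3 -27
PUSH 5    3 -27 5
ROT       -27 5 3
NEG       -27 5 -3
SUB       -27 8
POP       -27
PUSH -7   -27 -7
SWAP      -7 -27
STORE 2   -7
PUSH 2    -7 2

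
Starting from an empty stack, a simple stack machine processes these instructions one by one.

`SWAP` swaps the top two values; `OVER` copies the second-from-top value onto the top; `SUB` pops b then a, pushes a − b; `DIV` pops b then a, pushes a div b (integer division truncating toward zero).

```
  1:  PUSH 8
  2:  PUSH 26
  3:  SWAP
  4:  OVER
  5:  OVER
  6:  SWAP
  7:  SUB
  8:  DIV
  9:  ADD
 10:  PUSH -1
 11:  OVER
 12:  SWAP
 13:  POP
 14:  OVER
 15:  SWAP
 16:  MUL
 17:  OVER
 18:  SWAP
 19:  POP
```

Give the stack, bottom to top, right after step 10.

[26, -1]

PUSH 8  → 8
PUSH 26 → 8 26
SWAP    → 26 8
OVER    → 26 8 26
OVER    → 26 8 26 8
SWAP    → 26 8 8 26
SUB     → 26 8 -18
DIV     → 26 0
ADD     → 26
PUSH -1 → 26 -1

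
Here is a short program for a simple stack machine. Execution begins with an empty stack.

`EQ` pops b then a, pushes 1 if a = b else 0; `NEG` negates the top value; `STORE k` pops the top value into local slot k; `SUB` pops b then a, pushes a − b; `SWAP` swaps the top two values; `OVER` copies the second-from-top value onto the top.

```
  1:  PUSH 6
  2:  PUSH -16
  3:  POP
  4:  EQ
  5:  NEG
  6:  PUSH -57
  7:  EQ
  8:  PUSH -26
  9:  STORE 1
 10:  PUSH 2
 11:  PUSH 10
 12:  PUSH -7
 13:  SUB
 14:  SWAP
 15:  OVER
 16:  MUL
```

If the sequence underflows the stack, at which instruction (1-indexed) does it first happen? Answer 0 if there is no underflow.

4

PUSH 6   -> [6]
PUSH -16 -> [6, -16]
POP      -> [6]
EQ  — needs 2 operands, stack has 1 → underflow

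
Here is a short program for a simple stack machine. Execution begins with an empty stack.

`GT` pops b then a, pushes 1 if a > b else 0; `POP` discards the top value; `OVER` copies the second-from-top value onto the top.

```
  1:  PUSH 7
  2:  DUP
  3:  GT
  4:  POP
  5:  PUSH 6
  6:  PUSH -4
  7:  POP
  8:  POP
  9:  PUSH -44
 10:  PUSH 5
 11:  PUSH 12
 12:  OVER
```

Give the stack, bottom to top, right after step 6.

[6, -4]

PUSH 7   7
DUP      7 7
GT       0
POP      (empty)
PUSH 6   6
PUSH -4  6 -4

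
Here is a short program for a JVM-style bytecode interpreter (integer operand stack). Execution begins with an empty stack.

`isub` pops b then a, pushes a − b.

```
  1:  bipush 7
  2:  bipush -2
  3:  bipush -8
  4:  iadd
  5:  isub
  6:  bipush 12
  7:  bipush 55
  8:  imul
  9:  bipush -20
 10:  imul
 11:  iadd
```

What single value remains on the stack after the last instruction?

bipush 7   -> 7
bipush -2  -> 7 -2
bipush -8  -> 7 -2 -8
iadd       -> 7 -10
isub       -> 17
bipush 12  -> 17 12
bipush 55  -> 17 12 55
imul       -> 17 660
bipush -20 -> 17 660 -20
imul       -> 17 -13200
iadd       -> -13183

-13183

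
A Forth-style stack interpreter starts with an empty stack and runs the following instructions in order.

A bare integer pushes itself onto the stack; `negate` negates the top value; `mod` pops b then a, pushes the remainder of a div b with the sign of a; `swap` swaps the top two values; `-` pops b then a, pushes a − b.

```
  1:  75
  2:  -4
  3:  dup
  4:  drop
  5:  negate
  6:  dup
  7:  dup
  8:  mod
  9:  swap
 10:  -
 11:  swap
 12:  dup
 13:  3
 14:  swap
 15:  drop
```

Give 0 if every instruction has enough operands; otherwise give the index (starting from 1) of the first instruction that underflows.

75     -> [75]
-4     -> [75, -4]
dup    -> [75, -4, -4]
drop   -> [75, -4]
negate -> [75, 4]
dup    -> [75, 4, 4]
dup    -> [75, 4, 4, 4]
mod    -> [75, 4, 0]
swap   -> [75, 0, 4]
-      -> [75, -4]
swap   -> [-4, 75]
dup    -> [-4, 75, 75]
3      -> [-4, 75, 75, 3]
swap   -> [-4, 75, 3, 75]
drop   -> [-4, 75, 3]

0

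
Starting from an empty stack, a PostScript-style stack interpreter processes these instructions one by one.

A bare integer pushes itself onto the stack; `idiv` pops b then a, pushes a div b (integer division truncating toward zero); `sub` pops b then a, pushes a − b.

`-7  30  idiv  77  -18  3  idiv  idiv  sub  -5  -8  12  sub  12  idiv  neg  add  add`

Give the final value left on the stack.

-7   → -7
30   → -7 30
idiv → 0
77   → 0 77
-18  → 0 77 -18
3    → 0 77 -18 3
idiv → 0 77 -6
idiv → 0 -12
sub  → 12
-5   → 12 -5
-8   → 12 -5 -8
12   → 12 -5 -8 12
sub  → 12 -5 -20
12   → 12 -5 -20 12
idiv → 12 -5 -1
neg  → 12 -5 1
add  → 12 -4
add  → 8

8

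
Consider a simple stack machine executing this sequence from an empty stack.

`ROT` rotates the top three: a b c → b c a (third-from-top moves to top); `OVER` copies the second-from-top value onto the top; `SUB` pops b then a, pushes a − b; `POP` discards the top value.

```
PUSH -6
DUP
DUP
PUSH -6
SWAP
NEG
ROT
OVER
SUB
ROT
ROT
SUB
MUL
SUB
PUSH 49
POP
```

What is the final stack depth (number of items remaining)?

PUSH -6 : [-6]
DUP     : [-6, -6]
DUP     : [-6, -6, -6]
PUSH -6 : [-6, -6, -6, -6]
SWAP    : [-6, -6, -6, -6]
NEG     : [-6, -6, -6, 6]
ROT     : [-6, -6, 6, -6]
OVER    : [-6, -6, 6, -6, 6]
SUB     : [-6, -6, 6, -12]
ROT     : [-6, 6, -12, -6]
ROT     : [-6, -12, -6, 6]
SUB     : [-6, -12, -12]
MUL     : [-6, 144]
SUB     : [-150]
PUSH 49 : [-150, 49]
POP     : [-150]

1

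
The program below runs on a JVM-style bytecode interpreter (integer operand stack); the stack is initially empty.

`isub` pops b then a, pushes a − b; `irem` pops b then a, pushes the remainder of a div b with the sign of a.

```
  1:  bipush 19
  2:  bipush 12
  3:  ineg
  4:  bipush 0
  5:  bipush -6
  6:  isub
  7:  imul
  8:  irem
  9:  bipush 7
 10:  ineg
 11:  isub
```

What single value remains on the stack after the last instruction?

bipush 19 → [19]
bipush 12 → [19, 12]
ineg      → [19, -12]
bipush 0  → [19, -12, 0]
bipush -6 → [19, -12, 0, -6]
isub      → [19, -12, 6]
imul      → [19, -72]
irem      → [19]
bipush 7  → [19, 7]
ineg      → [19, -7]
isub      → [26]

26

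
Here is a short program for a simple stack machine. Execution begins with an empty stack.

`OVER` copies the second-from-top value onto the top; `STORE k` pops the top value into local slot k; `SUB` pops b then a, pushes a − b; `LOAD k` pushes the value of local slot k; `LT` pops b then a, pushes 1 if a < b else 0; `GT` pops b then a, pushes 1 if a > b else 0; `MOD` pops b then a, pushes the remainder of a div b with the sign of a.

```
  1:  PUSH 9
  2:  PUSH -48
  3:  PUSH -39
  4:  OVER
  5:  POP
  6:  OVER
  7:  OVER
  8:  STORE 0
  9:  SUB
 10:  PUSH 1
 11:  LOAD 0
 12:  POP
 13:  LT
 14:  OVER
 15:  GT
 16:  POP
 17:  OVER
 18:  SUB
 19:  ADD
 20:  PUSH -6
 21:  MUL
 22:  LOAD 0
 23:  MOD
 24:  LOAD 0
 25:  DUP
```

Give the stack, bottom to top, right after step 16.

[9, -48]

PUSH 9   → [9]
PUSH -48 → [9, -48]
PUSH -39 → [9, -48, -39]
OVER     → [9, -48, -39, -48]
POP      → [9, -48, -39]
OVER     → [9, -48, -39, -48]
OVER     → [9, -48, -39, -48, -39]
STORE 0  → [9, -48, -39, -48]
SUB      → [9, -48, 9]
PUSH 1   → [9, -48, 9, 1]
LOAD 0   → [9, -48, 9, 1, -39]
POP      → [9, -48, 9, 1]
LT       → [9, -48, 0]
OVER     → [9, -48, 0, -48]
GT       → [9, -48, 1]
POP      → [9, -48]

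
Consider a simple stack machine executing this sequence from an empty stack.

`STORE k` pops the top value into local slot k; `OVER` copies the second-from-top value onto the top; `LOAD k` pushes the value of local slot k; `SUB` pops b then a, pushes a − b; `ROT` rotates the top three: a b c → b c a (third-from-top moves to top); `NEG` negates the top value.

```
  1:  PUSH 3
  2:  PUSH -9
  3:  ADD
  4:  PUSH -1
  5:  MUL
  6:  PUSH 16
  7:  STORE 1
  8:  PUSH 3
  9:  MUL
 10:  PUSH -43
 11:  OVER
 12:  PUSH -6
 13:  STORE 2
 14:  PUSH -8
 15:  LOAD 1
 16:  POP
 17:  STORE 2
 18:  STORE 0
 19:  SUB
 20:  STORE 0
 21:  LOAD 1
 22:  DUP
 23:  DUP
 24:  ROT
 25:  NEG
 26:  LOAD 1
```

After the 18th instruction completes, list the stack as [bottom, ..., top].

PUSH 3   : 3
PUSH -9  : 3 -9
ADD      : -6
PUSH -1  : -6 -1
MUL      : 6
PUSH 16  : 6 16
STORE 1  : 6
PUSH 3   : 6 3
MUL      : 18
PUSH -43 : 18 -43
OVER     : 18 -43 18
PUSH -6  : 18 -43 18 -6
STORE 2  : 18 -43 18
PUSH -8  : 18 -43 18 -8
LOAD 1   : 18 -43 18 -8 16
POP      : 18 -43 18 -8
STORE 2  : 18 -43 18
STORE 0  : 18 -43

[18, -43]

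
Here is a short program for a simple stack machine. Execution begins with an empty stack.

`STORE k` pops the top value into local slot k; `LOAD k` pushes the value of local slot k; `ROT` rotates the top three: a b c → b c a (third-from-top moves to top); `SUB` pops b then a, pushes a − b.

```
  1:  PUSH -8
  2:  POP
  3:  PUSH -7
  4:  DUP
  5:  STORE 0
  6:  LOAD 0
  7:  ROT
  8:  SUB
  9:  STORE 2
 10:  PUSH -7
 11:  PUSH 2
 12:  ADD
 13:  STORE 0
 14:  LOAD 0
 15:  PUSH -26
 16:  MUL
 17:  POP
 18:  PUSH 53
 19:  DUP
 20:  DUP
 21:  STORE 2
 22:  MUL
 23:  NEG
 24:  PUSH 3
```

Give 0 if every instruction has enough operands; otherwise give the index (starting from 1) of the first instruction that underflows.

7

PUSH -8  -8
POP      (empty)
PUSH -7  -7
DUP      -7 -7
STORE 0  -7
LOAD 0   -7 -7
ROT  — needs 3 operands, stack has 2 → underflow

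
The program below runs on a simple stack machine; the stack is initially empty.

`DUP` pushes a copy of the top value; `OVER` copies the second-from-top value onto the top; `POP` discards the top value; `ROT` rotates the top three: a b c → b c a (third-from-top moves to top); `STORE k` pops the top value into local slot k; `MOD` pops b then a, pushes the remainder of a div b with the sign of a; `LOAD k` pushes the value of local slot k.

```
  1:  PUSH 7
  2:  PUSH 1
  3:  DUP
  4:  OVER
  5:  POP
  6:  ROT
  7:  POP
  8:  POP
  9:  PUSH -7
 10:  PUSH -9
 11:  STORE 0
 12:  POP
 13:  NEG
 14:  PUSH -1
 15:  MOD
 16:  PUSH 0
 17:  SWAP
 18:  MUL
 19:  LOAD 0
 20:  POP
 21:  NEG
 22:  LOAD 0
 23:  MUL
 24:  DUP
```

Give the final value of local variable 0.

PUSH 7  : [7]
PUSH 1  : [7, 1]
DUP     : [7, 1, 1]
OVER    : [7, 1, 1, 1]
POP     : [7, 1, 1]
ROT     : [1, 1, 7]
POP     : [1, 1]
POP     : [1]
PUSH -7 : [1, -7]
PUSH -9 : [1, -7, -9]
STORE 0 : [1, -7]
POP     : [1]
NEG     : [-1]
PUSH -1 : [-1, -1]
MOD     : [0]
PUSH 0  : [0, 0]
SWAP    : [0, 0]
MUL     : [0]
LOAD 0  : [0, -9]
POP     : [0]
NEG     : [0]
LOAD 0  : [0, -9]
MUL     : [0]
DUP     : [0, 0]

-9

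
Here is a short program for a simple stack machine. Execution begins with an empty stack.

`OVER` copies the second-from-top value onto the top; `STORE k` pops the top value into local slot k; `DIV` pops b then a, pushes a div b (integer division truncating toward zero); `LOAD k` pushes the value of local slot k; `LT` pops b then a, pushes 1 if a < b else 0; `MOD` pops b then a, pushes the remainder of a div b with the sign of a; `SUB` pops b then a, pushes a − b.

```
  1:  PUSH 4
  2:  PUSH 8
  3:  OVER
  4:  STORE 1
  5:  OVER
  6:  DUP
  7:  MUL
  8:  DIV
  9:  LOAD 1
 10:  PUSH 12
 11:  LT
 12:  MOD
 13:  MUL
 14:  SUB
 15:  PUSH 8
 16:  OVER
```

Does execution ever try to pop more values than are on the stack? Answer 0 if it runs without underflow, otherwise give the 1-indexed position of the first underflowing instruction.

14

PUSH 4  → [4]
PUSH 8  → [4, 8]
OVER    → [4, 8, 4]
STORE 1 → [4, 8]
OVER    → [4, 8, 4]
DUP     → [4, 8, 4, 4]
MUL     → [4, 8, 16]
DIV     → [4, 0]
LOAD 1  → [4, 0, 4]
PUSH 12 → [4, 0, 4, 12]
LT      → [4, 0, 1]
MOD     → [4, 0]
MUL     → [0]
SUB  — needs 2 operands, stack has 1 → underflow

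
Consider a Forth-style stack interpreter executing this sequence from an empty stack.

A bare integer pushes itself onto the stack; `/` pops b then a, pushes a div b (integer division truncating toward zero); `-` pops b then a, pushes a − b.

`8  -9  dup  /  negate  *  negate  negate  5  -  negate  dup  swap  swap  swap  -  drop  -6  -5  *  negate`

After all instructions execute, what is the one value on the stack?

8      → [8]
-9     → [8, -9]
dup    → [8, -9, -9]
/      → [8, 1]
negate → [8, -1]
*      → [-8]
negate → [8]
negate → [-8]
5      → [-8, 5]
-      → [-13]
negate → [13]
dup    → [13, 13]
swap   → [13, 13]
swap   → [13, 13]
swap   → [13, 13]
-      → [0]
drop   → []
-6     → [-6]
-5     → [-6, -5]
*      → [30]
negate → [-30]

-30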